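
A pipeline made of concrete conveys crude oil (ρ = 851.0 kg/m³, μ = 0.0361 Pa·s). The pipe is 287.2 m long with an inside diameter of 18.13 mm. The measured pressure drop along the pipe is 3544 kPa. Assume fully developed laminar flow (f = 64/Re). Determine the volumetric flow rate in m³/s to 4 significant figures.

Q ≈ 9.064×10^-4 m³/s

For laminar flow, f = 64/Re with Re = ρVD/μ, so Darcy-Weisbach reduces to ΔP = 32μLV/D². Solving for V: V = ΔP·D²/(32μL) = 3.544e+06·(0.01813)²/(32·0.0361·287.2) = 3.511 m/s.
Check: Re = ρVD/μ = 851·3.511·0.01813/0.0361 = 1501 < 2300, so the laminar assumption holds.
Q = V·A = 3.511·(π/4·0.01813²) = 0.0009064 m³/s = 9.064×10^-4 m³/s.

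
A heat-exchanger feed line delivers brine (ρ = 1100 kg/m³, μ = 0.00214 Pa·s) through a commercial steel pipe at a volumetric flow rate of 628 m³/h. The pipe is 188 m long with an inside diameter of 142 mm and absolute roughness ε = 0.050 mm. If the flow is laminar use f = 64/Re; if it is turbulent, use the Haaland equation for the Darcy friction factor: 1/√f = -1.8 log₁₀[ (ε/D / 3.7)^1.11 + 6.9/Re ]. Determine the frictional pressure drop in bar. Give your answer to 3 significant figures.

Q = 628 m³/h = 628/3600 = 0.1744 m³/s.
Cross-sectional area A = πD²/4 = π(0.142)²/4 = 0.01584 m²; mean velocity V = Q/A = 0.1744/0.01584 = 11.02 m/s.
Reynolds number Re = ρVD/μ = 1100 · 11.02 · 0.142 / 0.00214 = 8.04e+05.
Re > 4000 → turbulent. Relative roughness ε/D = 5e-05/0.142 = 0.000352. Haaland: 1/√f = -1.8 log₁₀[(0.000352/3.7)^1.11 + 6.9/8.04e+05] = -1.8 log₁₀[3.44e-05 + 8.58e-06] = 7.861, so f = 0.01618.
Darcy-Weisbach: ΔP = f(L/D)(ρV²/2) = 0.01618·(188/0.142)·(1100·11.02²/2) = 0.01618·1324·6.673e+04 = 1.43e+06 Pa.
ΔP = 1.43e+06 Pa = 14.3 bar.

ΔP ≈ 14.3 bar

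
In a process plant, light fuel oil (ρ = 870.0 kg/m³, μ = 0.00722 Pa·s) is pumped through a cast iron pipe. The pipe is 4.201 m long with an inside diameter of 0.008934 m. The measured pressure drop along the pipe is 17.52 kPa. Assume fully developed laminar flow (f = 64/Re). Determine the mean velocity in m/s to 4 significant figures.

For laminar flow, f = 64/Re with Re = ρVD/μ, so Darcy-Weisbach reduces to ΔP = 32μLV/D². Solving for V: V = ΔP·D²/(32μL) = 1.752e+04·(0.008934)²/(32·0.00722·4.201) = 1.441 m/s.
Check: Re = ρVD/μ = 870·1.441·0.008934/0.00722 = 1551 < 2300, so the laminar assumption holds.

V ≈ 1.441 m/s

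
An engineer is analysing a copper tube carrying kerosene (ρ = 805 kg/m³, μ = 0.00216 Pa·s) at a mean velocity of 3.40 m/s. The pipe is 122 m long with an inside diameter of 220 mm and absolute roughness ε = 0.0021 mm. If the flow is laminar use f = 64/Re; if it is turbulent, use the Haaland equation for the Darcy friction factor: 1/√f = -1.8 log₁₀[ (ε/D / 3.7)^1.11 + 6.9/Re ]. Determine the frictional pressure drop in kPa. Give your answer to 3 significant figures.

Reynolds number Re = ρVD/μ = 805 · 3.4 · 0.22 / 0.00216 = 2.788e+05.
Re > 4000 → turbulent. Relative roughness ε/D = 2.1e-06/0.22 = 9.55e-06. Haaland: 1/√f = -1.8 log₁₀[(9.55e-06/3.7)^1.11 + 6.9/2.788e+05] = -1.8 log₁₀[6.26e-07 + 2.48e-05] = 8.272, so f = 0.01461.
Darcy-Weisbach: ΔP = f(L/D)(ρV²/2) = 0.01461·(122/0.22)·(805·3.4²/2) = 0.01461·554.5·4653 = 3.771e+04 Pa.
ΔP = 3.771e+04 Pa = 37.7 kPa.

ΔP ≈ 37.7 kPa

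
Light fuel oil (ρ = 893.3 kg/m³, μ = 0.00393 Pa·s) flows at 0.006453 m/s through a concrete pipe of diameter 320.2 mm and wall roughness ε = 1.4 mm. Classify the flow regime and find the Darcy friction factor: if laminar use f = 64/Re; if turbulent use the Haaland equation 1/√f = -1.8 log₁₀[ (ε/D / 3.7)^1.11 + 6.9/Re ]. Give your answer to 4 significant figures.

Re = ρVD/μ = 893.3·0.006453·0.3202/0.00393 = 469.7.
Re < 2300 → laminar, so f = 64/Re = 0.1363 (roughness is irrelevant in laminar flow).

f ≈ 0.1363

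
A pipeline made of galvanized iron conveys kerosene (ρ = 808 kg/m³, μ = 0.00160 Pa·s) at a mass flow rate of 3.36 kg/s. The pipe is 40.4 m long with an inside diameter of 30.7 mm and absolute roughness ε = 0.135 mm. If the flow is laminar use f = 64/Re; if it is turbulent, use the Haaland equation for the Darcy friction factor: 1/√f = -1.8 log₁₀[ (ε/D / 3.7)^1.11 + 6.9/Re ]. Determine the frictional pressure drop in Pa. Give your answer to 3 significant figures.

A = πD²/4 = π(0.0307)²/4 = 0.0007402 m²; mean velocity V = ṁ/(ρA) = 3.36/(808 · 0.0007402) = 5.618 m/s.
Reynolds number Re = ρVD/μ = 808 · 5.618 · 0.0307 / 0.0016 = 8.709e+04.
Re > 4000 → turbulent. Relative roughness ε/D = 0.000135/0.0307 = 0.0044. Haaland: 1/√f = -1.8 log₁₀[(0.0044/3.7)^1.11 + 6.9/8.709e+04] = -1.8 log₁₀[0.000567 + 7.92e-05] = 5.742, so f = 0.03033.
Darcy-Weisbach: ΔP = f(L/D)(ρV²/2) = 0.03033·(40.4/0.0307)·(808·5.618²/2) = 0.03033·1316·1.275e+04 = 5.089e+05 Pa.

ΔP ≈ 509000 Pa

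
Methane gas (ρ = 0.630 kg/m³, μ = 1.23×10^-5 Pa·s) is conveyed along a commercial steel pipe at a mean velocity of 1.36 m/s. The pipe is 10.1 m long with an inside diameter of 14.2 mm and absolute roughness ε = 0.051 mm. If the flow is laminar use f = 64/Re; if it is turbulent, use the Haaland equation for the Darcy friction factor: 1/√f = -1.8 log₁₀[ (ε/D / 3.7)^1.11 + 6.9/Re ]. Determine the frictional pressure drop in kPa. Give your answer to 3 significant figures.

ΔP ≈ 0.0268 kPa

Reynolds number Re = ρVD/μ = 0.63 · 1.36 · 0.0142 / 1.23e-05 = 989.2.
Re < 2300 → laminar flow, so f = 64/Re = 64/989.2 = 0.0647 (the turbulent correlation is not needed).
Darcy-Weisbach: ΔP = f(L/D)(ρV²/2) = 0.0647·(10.1/0.0142)·(0.63·1.36²/2) = 0.0647·711.3·0.5826 = 26.81 Pa.
ΔP = 26.81 Pa = 0.0268 kPa.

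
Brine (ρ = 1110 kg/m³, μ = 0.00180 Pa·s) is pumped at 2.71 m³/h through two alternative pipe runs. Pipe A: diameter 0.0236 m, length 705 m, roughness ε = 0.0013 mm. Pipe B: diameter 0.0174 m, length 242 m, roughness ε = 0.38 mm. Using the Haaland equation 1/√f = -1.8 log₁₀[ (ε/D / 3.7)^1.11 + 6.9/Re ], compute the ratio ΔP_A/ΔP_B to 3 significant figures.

ΔP_A/ΔP_B ≈ 0.301

Pipe A: V = Q/A = 0.0007528/0.0004374 = 1.721 m/s; Re = 2.504e+04; ε/D = 5.51e-05; Haaland → f = 0.02445; ΔP_A = f(L/D)(ρV²/2) = 1.2e+06 Pa.
Pipe B: V = Q/A = 0.0007528/0.0002378 = 3.166 m/s; Re = 3.397e+04; ε/D = 0.0218; Haaland → f = 0.05148; ΔP_B = f(L/D)(ρV²/2) = 3.982e+06 Pa.
ΔP_A/ΔP_B = 1.2e+06/3.982e+06 = 0.301.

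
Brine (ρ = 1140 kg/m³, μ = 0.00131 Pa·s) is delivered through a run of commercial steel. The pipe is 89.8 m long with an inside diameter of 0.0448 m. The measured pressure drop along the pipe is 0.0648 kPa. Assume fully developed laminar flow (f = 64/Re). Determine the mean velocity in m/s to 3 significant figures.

For laminar flow, f = 64/Re with Re = ρVD/μ, so Darcy-Weisbach reduces to ΔP = 32μLV/D². Solving for V: V = ΔP·D²/(32μL) = 64.8·(0.0448)²/(32·0.00131·89.8) = 0.03455 m/s.
Check: Re = ρVD/μ = 1140·0.03455·0.0448/0.00131 = 1347 < 2300, so the laminar assumption holds.

V ≈ 0.0345 m/s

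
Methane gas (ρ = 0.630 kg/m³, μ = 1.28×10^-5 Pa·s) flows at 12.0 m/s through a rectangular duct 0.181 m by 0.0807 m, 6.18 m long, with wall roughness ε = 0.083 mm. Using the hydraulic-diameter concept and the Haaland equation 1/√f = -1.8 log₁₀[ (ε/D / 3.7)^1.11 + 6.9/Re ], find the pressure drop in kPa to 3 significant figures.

ΔP ≈ 0.0555 kPa

Hydraulic diameter D_h = 4A/P = 4·(0.181·0.0807)/(2·(0.181+0.0807)) = 0.05843/0.5234 = 0.1116 m.
Re = ρVD_h/μ = 0.63·12·0.1116/1.28e-05 = 6.593e+04.
ε/D_h = 8.3e-05/0.1116 = 0.000744; Haaland gives 1/√f = -1.8 log₁₀[7.88e-05+0.000105] = 6.726, so f = 0.02211.
ΔP = f(L/D_h)(ρV²/2) = 0.02211·6.18/0.1116·45.36 = 55.51 Pa.
ΔP = 0.0555 kPa.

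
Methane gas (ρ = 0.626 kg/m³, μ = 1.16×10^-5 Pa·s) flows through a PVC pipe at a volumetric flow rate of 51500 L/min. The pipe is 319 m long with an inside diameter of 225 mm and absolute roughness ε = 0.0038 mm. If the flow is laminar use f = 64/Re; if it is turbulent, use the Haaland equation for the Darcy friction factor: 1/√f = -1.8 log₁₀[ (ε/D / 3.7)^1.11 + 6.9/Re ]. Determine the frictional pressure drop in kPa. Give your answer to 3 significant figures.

Q = 51500 L/min = 51500/60000 = 0.8583 m³/s.
Cross-sectional area A = πD²/4 = π(0.225)²/4 = 0.03976 m²; mean velocity V = Q/A = 0.8583/0.03976 = 21.59 m/s.
Reynolds number Re = ρVD/μ = 0.626 · 21.59 · 0.225 / 1.16e-05 = 2.621e+05.
Re > 4000 → turbulent. Relative roughness ε/D = 3.8e-06/0.225 = 1.69e-05. Haaland: 1/√f = -1.8 log₁₀[(1.69e-05/3.7)^1.11 + 6.9/2.621e+05] = -1.8 log₁₀[1.18e-06 + 2.63e-05] = 8.209, so f = 0.01484.
Darcy-Weisbach: ΔP = f(L/D)(ρV²/2) = 0.01484·(319/0.225)·(0.626·21.59²/2) = 0.01484·1418·145.9 = 3069 Pa.
ΔP = 3069 Pa = 3.07 kPa.

ΔP ≈ 3.07 kPa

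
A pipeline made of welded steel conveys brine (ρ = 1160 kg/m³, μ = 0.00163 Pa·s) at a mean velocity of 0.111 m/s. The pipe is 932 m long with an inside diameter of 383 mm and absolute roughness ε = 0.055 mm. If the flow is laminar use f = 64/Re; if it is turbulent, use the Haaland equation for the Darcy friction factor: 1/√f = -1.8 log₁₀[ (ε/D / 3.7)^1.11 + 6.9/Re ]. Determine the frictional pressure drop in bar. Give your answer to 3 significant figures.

ΔP ≈ 0.00410 bar

Reynolds number Re = ρVD/μ = 1160 · 0.111 · 0.383 / 0.00163 = 3.025e+04.
Re > 4000 → turbulent. Relative roughness ε/D = 5.5e-05/0.383 = 0.000144. Haaland: 1/√f = -1.8 log₁₀[(0.000144/3.7)^1.11 + 6.9/3.025e+04] = -1.8 log₁₀[1.27e-05 + 0.000228] = 6.513, so f = 0.02357.
Darcy-Weisbach: ΔP = f(L/D)(ρV²/2) = 0.02357·(932/0.383)·(1160·0.111²/2) = 0.02357·2433·7.146 = 409.9 Pa.
ΔP = 409.9 Pa = 0.00410 bar.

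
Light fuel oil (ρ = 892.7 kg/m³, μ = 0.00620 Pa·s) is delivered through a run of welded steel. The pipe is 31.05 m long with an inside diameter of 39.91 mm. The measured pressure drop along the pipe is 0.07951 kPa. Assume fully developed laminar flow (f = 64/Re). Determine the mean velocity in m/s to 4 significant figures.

V ≈ 0.02056 m/s

For laminar flow, f = 64/Re with Re = ρVD/μ, so Darcy-Weisbach reduces to ΔP = 32μLV/D². Solving for V: V = ΔP·D²/(32μL) = 79.51·(0.03991)²/(32·0.0062·31.05) = 0.02056 m/s.
Check: Re = ρVD/μ = 892.7·0.02056·0.03991/0.0062 = 118.1 < 2300, so the laminar assumption holds.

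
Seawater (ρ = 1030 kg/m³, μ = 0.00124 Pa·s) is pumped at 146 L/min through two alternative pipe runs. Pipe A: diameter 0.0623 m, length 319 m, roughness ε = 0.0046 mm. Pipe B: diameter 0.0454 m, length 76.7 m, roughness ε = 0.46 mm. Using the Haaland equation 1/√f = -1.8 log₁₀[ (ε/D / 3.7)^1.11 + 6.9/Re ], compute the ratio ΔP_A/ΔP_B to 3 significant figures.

ΔP_A/ΔP_B ≈ 0.477

Pipe A: V = Q/A = 0.002433/0.003048 = 0.7982 m/s; Re = 4.131e+04; ε/D = 7.38e-05; Haaland → f = 0.02181; ΔP_A = f(L/D)(ρV²/2) = 3.665e+04 Pa.
Pipe B: V = Q/A = 0.002433/0.001619 = 1.503 m/s; Re = 5.669e+04; ε/D = 0.0101; Haaland → f = 0.03912; ΔP_B = f(L/D)(ρV²/2) = 7.69e+04 Pa.
ΔP_A/ΔP_B = 3.665e+04/7.69e+04 = 0.477.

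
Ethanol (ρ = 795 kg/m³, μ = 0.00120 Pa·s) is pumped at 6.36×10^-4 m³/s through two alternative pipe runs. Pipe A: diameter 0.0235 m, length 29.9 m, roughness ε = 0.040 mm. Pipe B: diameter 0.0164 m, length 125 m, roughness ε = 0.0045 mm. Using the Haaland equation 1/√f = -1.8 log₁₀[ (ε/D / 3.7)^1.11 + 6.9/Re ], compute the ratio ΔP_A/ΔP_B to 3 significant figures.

ΔP_A/ΔP_B ≈ 0.0478

Pipe A: V = Q/A = 0.000636/0.0004337 = 1.466 m/s; Re = 2.283e+04; ε/D = 0.0017; Haaland → f = 0.02832; ΔP_A = f(L/D)(ρV²/2) = 3.08e+04 Pa.
Pipe B: V = Q/A = 0.000636/0.0002112 = 3.011 m/s; Re = 3.271e+04; ε/D = 0.000274; Haaland → f = 0.02348; ΔP_B = f(L/D)(ρV²/2) = 6.45e+05 Pa.
ΔP_A/ΔP_B = 3.08e+04/6.45e+05 = 0.0478.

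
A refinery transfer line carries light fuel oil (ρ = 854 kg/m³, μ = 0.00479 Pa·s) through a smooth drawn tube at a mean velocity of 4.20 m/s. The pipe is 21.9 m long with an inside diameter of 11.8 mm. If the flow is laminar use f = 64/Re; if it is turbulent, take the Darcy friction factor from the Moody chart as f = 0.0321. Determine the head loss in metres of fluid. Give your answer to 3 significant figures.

Reynolds number Re = ρVD/μ = 854 · 4.2 · 0.0118 / 0.00479 = 8836.
Re > 4000 → turbulent; use the Moody-chart value f = 0.0321.
Darcy-Weisbach: ΔP = f(L/D)(ρV²/2) = 0.0321·(21.9/0.0118)·(854·4.2²/2) = 0.0321·1856·7532 = 4.487e+05 Pa.
Head loss h_f = ΔP/(ρg) = 4.487e+05/(854·9.81) = 53.6 m.

h_f ≈ 53.6 m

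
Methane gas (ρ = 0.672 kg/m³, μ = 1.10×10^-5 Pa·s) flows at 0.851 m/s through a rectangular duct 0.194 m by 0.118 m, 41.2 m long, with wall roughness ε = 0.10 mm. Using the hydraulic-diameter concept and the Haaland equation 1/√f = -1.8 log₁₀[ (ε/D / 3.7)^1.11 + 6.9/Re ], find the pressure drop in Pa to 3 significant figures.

ΔP ≈ 2.33 Pa

Hydraulic diameter D_h = 4A/P = 4·(0.194·0.118)/(2·(0.194+0.118)) = 0.09157/0.624 = 0.1467 m.
Re = ρVD_h/μ = 0.672·0.851·0.1467/1.1e-05 = 7629.
ε/D_h = 0.0001/0.1467 = 0.000681; Haaland gives 1/√f = -1.8 log₁₀[7.15e-05+0.000904] = 5.419, so f = 0.03405.
ΔP = f(L/D_h)(ρV²/2) = 0.03405·41.2/0.1467·0.2433 = 2.326 Pa.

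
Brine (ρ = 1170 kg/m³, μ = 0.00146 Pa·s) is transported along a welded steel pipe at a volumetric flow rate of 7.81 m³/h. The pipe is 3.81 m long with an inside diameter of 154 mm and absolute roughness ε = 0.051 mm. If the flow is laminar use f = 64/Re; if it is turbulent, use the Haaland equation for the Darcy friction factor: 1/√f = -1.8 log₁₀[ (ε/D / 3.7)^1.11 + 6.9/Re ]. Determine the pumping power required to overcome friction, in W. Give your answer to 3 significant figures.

Q = 7.81 m³/h = 7.81/3600 = 0.002169 m³/s.
Cross-sectional area A = πD²/4 = π(0.154)²/4 = 0.01863 m²; mean velocity V = Q/A = 0.002169/0.01863 = 0.1165 m/s.
Reynolds number Re = ρVD/μ = 1170 · 0.1165 · 0.154 / 0.00146 = 1.437e+04.
Re > 4000 → turbulent. Relative roughness ε/D = 5.1e-05/0.154 = 0.000331. Haaland: 1/√f = -1.8 log₁₀[(0.000331/3.7)^1.11 + 6.9/1.437e+04] = -1.8 log₁₀[3.21e-05 + 0.00048] = 5.923, so f = 0.0285.
Darcy-Weisbach: ΔP = f(L/D)(ρV²/2) = 0.0285·(3.81/0.154)·(1170·0.1165²/2) = 0.0285·24.74·7.936 = 5.596 Pa.
Pumping power P = QΔP = 0.002169·5.596 = 0.01214 W = 0.0121 W.

P ≈ 0.0121 W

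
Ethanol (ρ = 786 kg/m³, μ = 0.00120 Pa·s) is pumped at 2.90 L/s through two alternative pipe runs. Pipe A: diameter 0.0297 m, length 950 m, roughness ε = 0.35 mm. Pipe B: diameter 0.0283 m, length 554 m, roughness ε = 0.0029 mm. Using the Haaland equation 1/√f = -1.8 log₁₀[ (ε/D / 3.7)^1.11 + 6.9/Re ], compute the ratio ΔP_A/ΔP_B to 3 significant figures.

Pipe A: V = Q/A = 0.0029/0.0006928 = 4.186 m/s; Re = 8.143e+04; ε/D = 0.0118; Haaland → f = 0.0408; ΔP_A = f(L/D)(ρV²/2) = 8.987e+06 Pa.
Pipe B: V = Q/A = 0.0029/0.000629 = 4.61 m/s; Re = 8.546e+04; ε/D = 0.000102; Haaland → f = 0.01883; ΔP_B = f(L/D)(ρV²/2) = 3.08e+06 Pa.
ΔP_A/ΔP_B = 8.987e+06/3.08e+06 = 2.92.

ΔP_A/ΔP_B ≈ 2.92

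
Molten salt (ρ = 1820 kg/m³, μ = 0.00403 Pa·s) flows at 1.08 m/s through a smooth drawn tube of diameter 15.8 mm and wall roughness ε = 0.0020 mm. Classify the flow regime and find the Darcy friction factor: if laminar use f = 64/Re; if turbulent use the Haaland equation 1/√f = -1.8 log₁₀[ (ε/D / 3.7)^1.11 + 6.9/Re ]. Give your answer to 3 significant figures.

Re = ρVD/μ = 1820·1.08·0.0158/0.00403 = 7706.
Re > 4000 → turbulent. ε/D = 2e-06/0.0158 = 0.000127; Haaland: 1/√f = -1.8 log₁₀[1.1e-05 + 0.000895] = 5.477, so f = 0.03334.

f ≈ 0.0333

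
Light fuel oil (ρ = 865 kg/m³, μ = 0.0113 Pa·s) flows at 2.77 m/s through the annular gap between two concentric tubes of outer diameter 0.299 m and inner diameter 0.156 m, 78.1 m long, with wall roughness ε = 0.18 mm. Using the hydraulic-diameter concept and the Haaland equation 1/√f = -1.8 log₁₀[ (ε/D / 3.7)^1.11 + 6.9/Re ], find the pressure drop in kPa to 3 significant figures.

ΔP ≈ 47.5 kPa

Hydraulic diameter D_h = 4A/P = D_o - D_i = 0.299 - 0.156 = 0.143 m.
Re = ρVD_h/μ = 865·2.77·0.143/0.0113 = 3.032e+04.
ε/D_h = 0.00018/0.143 = 0.00126; Haaland gives 1/√f = -1.8 log₁₀[0.000141+0.000228] = 6.18, so f = 0.02619.
ΔP = f(L/D_h)(ρV²/2) = 0.02619·78.1/0.143·3319 = 4.746e+04 Pa.
ΔP = 47.5 kPa.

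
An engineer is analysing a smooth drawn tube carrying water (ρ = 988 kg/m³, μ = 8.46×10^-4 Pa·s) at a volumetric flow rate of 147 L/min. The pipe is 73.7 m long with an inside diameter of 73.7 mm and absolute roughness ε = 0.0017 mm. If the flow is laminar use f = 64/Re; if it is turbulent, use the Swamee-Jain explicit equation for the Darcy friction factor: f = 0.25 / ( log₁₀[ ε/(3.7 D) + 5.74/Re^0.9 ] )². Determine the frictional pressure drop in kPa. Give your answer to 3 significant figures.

ΔP ≈ 3.41 kPa

Q = 147 L/min = 147/60000 = 0.00245 m³/s.
Cross-sectional area A = πD²/4 = π(0.0737)²/4 = 0.004266 m²; mean velocity V = Q/A = 0.00245/0.004266 = 0.5743 m/s.
Reynolds number Re = ρVD/μ = 988 · 0.5743 · 0.0737 / 0.000846 = 4.943e+04.
Re > 4000 → turbulent. Relative roughness ε/D = 1.7e-06/0.0737 = 2.31e-05. Swamee-Jain: f = 0.25/(log₁₀[2.31e-05/3.7 + 5.74/4.943e+04^0.9])² = 0.25/(log₁₀[6.23e-06 + 0.000342])² = 0.25/(-3.458)² = 0.02091.
Darcy-Weisbach: ΔP = f(L/D)(ρV²/2) = 0.02091·(73.7/0.0737)·(988·0.5743²/2) = 0.02091·1000·162.9 = 3407 Pa.
ΔP = 3407 Pa = 3.41 kPa.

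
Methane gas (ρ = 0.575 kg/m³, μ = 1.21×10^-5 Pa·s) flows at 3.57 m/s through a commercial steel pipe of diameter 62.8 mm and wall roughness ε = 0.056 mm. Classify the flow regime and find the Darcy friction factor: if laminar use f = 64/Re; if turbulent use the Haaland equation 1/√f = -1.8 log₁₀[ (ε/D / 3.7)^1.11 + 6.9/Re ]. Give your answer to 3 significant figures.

Re = ρVD/μ = 0.575·3.57·0.0628/1.21e-05 = 1.065e+04.
Re > 4000 → turbulent. ε/D = 5.6e-05/0.0628 = 0.000892; Haaland: 1/√f = -1.8 log₁₀[9.64e-05 + 0.000648] = 5.631, so f = 0.03154.

f ≈ 0.0315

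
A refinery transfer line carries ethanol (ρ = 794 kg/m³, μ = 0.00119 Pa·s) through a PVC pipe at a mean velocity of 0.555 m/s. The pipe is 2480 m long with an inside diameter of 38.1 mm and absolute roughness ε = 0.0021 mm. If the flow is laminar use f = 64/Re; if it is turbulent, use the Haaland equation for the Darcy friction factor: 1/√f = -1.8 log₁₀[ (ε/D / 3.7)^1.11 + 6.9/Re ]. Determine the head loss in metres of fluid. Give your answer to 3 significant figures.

h_f ≈ 28.8 m

Reynolds number Re = ρVD/μ = 794 · 0.555 · 0.0381 / 0.00119 = 1.411e+04.
Re > 4000 → turbulent. Relative roughness ε/D = 2.1e-06/0.0381 = 5.51e-05. Haaland: 1/√f = -1.8 log₁₀[(5.51e-05/3.7)^1.11 + 6.9/1.411e+04] = -1.8 log₁₀[4.39e-06 + 0.000489] = 5.952, so f = 0.02823.
Darcy-Weisbach: ΔP = f(L/D)(ρV²/2) = 0.02823·(2480/0.0381)·(794·0.555²/2) = 0.02823·6.509e+04·122.3 = 2.247e+05 Pa.
Head loss h_f = ΔP/(ρg) = 2.247e+05/(794·9.81) = 28.8 m.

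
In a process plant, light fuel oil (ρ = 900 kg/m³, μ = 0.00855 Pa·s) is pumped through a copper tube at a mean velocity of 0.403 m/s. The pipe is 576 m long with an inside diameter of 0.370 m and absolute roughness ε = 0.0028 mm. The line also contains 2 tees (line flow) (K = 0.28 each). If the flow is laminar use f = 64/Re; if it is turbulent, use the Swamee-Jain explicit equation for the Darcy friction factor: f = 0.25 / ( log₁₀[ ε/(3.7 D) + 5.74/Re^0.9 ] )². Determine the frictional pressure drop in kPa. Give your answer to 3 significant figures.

Reynolds number Re = ρVD/μ = 900 · 0.403 · 0.37 / 0.00855 = 1.57e+04.
Re > 4000 → turbulent. Relative roughness ε/D = 2.8e-06/0.37 = 7.57e-06. Swamee-Jain: f = 0.25/(log₁₀[7.57e-06/3.7 + 5.74/1.57e+04^0.9])² = 0.25/(log₁₀[2.05e-06 + 0.000961])² = 0.25/(-3.016)² = 0.02748.
Total minor-loss coefficient ΣK = 2·0.28 = 0.56.
ΔP = [f·L/D + ΣK]·(ρV²/2) = [0.02748·576/0.37 + 0.56]·(900·0.403²/2) = [42.78 + 0.56]·73.08 = 3167 Pa.
ΔP = 3167 Pa = 3.17 kPa.

ΔP ≈ 3.17 kPa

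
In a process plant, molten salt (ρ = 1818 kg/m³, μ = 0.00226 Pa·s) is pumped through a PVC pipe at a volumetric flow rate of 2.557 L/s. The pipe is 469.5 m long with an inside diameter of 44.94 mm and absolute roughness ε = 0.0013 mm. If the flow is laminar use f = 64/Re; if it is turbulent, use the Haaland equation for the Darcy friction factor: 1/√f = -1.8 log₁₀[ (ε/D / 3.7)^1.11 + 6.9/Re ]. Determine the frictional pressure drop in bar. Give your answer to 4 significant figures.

ΔP ≈ 4.960 bar

Q = 2.557 L/s = 2.557/1000 = 0.002557 m³/s.
Cross-sectional area A = πD²/4 = π(0.04494)²/4 = 0.001586 m²; mean velocity V = Q/A = 0.002557/0.001586 = 1.612 m/s.
Reynolds number Re = ρVD/μ = 1818 · 1.612 · 0.04494 / 0.00226 = 5.828e+04.
Re > 4000 → turbulent. Relative roughness ε/D = 1.3e-06/0.04494 = 2.89e-05. Haaland: 1/√f = -1.8 log₁₀[(2.89e-05/3.7)^1.11 + 6.9/5.828e+04] = -1.8 log₁₀[2.14e-06 + 0.000118] = 7.054, so f = 0.0201.
Darcy-Weisbach: ΔP = f(L/D)(ρV²/2) = 0.0201·(469.5/0.04494)·(1818·1.612²/2) = 0.0201·1.045e+04·2362 = 4.96e+05 Pa.
ΔP = 4.96e+05 Pa = 4.960 bar.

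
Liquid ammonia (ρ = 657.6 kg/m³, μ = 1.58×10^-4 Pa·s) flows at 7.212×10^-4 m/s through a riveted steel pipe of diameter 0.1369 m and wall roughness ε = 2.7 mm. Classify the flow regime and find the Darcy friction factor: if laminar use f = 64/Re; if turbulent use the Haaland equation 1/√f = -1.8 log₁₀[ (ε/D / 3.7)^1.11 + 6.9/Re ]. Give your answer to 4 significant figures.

Re = ρVD/μ = 657.6·0.0007212·0.1369/0.000158 = 410.9.
Re < 2300 → laminar, so f = 64/Re = 0.1557 (roughness is irrelevant in laminar flow).

f ≈ 0.1557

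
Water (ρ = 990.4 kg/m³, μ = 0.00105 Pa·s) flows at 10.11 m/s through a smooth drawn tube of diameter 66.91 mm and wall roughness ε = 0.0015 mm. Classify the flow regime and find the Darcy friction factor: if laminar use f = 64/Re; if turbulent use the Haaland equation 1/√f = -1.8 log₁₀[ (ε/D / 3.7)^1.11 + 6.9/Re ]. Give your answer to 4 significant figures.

Re = ρVD/μ = 990.4·10.11·0.06691/0.00105 = 6.381e+05.
Re > 4000 → turbulent. ε/D = 1.5e-06/0.06691 = 2.24e-05; Haaland: 1/√f = -1.8 log₁₀[1.62e-06 + 1.08e-05] = 8.83, so f = 0.01283.

f ≈ 0.01283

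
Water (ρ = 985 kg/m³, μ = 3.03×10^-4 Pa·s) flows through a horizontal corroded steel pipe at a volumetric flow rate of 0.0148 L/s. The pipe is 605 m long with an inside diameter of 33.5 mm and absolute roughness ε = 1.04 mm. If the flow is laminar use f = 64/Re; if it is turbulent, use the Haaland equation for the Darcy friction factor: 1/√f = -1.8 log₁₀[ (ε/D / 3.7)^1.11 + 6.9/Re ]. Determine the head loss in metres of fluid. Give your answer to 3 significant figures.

Q = 0.0148 L/s = 0.0148/1000 = 1.48e-05 m³/s.
Cross-sectional area A = πD²/4 = π(0.0335)²/4 = 0.0008814 m²; mean velocity V = Q/A = 1.48e-05/0.0008814 = 0.01679 m/s.
Reynolds number Re = ρVD/μ = 985 · 0.01679 · 0.0335 / 0.000303 = 1829.
Re < 2300 → laminar flow, so f = 64/Re = 64/1829 = 0.035 (the turbulent correlation is not needed).
Darcy-Weisbach: ΔP = f(L/D)(ρV²/2) = 0.035·(605/0.0335)·(985·0.01679²/2) = 0.035·1.806e+04·0.1389 = 87.77 Pa.
Head loss h_f = ΔP/(ρg) = 87.77/(985·9.81) = 0.00908 m.

h_f ≈ 0.00908 m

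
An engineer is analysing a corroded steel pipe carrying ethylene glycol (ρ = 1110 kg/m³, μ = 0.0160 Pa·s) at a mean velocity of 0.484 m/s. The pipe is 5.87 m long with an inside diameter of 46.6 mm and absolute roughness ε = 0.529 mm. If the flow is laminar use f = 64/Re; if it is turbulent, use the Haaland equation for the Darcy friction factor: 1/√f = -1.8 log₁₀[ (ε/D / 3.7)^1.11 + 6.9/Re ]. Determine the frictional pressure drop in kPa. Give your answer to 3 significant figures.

Reynolds number Re = ρVD/μ = 1110 · 0.484 · 0.0466 / 0.016 = 1565.
Re < 2300 → laminar flow, so f = 64/Re = 64/1565 = 0.0409 (the turbulent correlation is not needed).
Darcy-Weisbach: ΔP = f(L/D)(ρV²/2) = 0.0409·(5.87/0.0466)·(1110·0.484²/2) = 0.0409·126·130 = 669.9 Pa.
ΔP = 669.9 Pa = 0.670 kPa.

ΔP ≈ 0.670 kPa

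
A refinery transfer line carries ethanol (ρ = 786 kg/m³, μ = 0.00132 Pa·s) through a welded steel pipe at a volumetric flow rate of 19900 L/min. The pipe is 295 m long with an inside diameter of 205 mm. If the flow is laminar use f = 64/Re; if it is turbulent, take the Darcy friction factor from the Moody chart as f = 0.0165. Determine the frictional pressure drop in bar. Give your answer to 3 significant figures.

Q = 19900 L/min = 19900/60000 = 0.3317 m³/s.
Cross-sectional area A = πD²/4 = π(0.205)²/4 = 0.03301 m²; mean velocity V = Q/A = 0.3317/0.03301 = 10.05 m/s.
Reynolds number Re = ρVD/μ = 786 · 10.05 · 0.205 / 0.00132 = 1.227e+06.
Re > 4000 → turbulent; use the Moody-chart value f = 0.0165.
Darcy-Weisbach: ΔP = f(L/D)(ρV²/2) = 0.0165·(295/0.205)·(786·10.05²/2) = 0.0165·1439·3.968e+04 = 9.422e+05 Pa.
ΔP = 9.422e+05 Pa = 9.42 bar.

ΔP ≈ 9.42 bar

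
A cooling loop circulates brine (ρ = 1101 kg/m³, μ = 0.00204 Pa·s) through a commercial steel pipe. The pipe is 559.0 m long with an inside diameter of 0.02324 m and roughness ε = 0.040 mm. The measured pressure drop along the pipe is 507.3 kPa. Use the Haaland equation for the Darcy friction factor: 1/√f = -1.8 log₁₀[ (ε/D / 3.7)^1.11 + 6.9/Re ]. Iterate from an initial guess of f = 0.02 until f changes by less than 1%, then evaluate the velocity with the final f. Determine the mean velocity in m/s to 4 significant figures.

Rearranging Darcy-Weisbach: V = √(2·ΔP·D/(f·L·ρ)). With ε/D = 4e-05/0.02324 = 0.00172, iterate starting from f = 0.02:
  f = 0.02 → V = √(2·5.073e+05·0.02324/(0.02·559·1101)) = 1.384 m/s; Re = ρVD/μ = 1.736e+04; f → 0.0297
  f = 0.0297 → V = 1.136 m/s; Re = 1.425e+04; f → 0.03082
  f = 0.03082 → V = 1.115 m/s; Re = 1.399e+04; f → 0.03093
Converged (Δf/f < 1%). With the final f = 0.03093: V = √(2·5.073e+05·0.02324/(0.03093·559·1101)) = 1.113 m/s.

V ≈ 1.113 m/s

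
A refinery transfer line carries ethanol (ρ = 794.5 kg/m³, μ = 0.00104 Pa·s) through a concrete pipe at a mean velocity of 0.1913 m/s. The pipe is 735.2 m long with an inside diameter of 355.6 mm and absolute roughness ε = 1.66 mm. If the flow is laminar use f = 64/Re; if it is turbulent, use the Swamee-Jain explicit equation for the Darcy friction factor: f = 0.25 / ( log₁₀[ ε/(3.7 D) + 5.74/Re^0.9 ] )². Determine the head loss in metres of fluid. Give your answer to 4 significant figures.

Reynolds number Re = ρVD/μ = 794.5 · 0.1913 · 0.3556 / 0.00104 = 5.197e+04.
Re > 4000 → turbulent. Relative roughness ε/D = 0.00166/0.3556 = 0.00467. Swamee-Jain: f = 0.25/(log₁₀[0.00467/3.7 + 5.74/5.197e+04^0.9])² = 0.25/(log₁₀[0.00126 + 0.000327])² = 0.25/(-2.799)² = 0.03191.
Darcy-Weisbach: ΔP = f(L/D)(ρV²/2) = 0.03191·(735.2/0.3556)·(794.5·0.1913²/2) = 0.03191·2067·14.54 = 959.2 Pa.
Head loss h_f = ΔP/(ρg) = 959.2/(794.5·9.81) = 0.1231 m.

h_f ≈ 0.1231 m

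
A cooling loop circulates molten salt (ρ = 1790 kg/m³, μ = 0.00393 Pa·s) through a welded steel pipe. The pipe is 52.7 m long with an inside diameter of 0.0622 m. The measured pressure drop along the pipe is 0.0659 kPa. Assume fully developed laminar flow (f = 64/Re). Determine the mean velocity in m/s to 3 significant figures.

For laminar flow, f = 64/Re with Re = ρVD/μ, so Darcy-Weisbach reduces to ΔP = 32μLV/D². Solving for V: V = ΔP·D²/(32μL) = 65.9·(0.0622)²/(32·0.00393·52.7) = 0.03847 m/s.
Check: Re = ρVD/μ = 1790·0.03847·0.0622/0.00393 = 1090 < 2300, so the laminar assumption holds.

V ≈ 0.0385 m/s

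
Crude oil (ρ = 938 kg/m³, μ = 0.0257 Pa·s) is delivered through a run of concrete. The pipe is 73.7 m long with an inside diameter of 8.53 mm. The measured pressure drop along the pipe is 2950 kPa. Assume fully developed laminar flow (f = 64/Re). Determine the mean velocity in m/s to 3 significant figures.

For laminar flow, f = 64/Re with Re = ρVD/μ, so Darcy-Weisbach reduces to ΔP = 32μLV/D². Solving for V: V = ΔP·D²/(32μL) = 2.95e+06·(0.00853)²/(32·0.0257·73.7) = 3.541 m/s.
Check: Re = ρVD/μ = 938·3.541·0.00853/0.0257 = 1103 < 2300, so the laminar assumption holds.

V ≈ 3.54 m/s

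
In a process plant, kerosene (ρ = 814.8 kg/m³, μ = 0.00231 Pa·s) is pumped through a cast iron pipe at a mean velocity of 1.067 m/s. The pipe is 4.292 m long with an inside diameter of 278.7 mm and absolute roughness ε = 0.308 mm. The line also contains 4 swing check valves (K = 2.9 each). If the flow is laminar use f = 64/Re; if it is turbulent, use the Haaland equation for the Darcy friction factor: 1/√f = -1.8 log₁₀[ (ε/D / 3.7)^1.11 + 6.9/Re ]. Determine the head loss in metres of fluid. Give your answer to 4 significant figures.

Reynolds number Re = ρVD/μ = 814.8 · 1.067 · 0.2787 / 0.00231 = 1.049e+05.
Re > 4000 → turbulent. Relative roughness ε/D = 0.000308/0.2787 = 0.00111. Haaland: 1/√f = -1.8 log₁₀[(0.00111/3.7)^1.11 + 6.9/1.049e+05] = -1.8 log₁₀[0.000122 + 6.58e-05] = 6.706, so f = 0.02224.
Total minor-loss coefficient ΣK = 4·2.9 = 11.6.
ΔP = [f·L/D + ΣK]·(ρV²/2) = [0.02224·4.292/0.2787 + 11.6]·(814.8·1.067²/2) = [0.3424 + 11.6]·463.8 = 5539 Pa.
Head loss h_f = ΔP/(ρg) = 5539/(814.8·9.81) = 0.6930 m.

h_f ≈ 0.6930 m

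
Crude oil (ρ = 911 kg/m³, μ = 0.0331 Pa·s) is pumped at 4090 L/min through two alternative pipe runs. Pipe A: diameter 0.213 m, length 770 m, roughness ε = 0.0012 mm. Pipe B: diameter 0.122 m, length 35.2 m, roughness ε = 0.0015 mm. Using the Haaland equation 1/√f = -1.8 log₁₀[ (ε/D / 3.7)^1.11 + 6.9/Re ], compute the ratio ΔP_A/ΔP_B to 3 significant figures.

ΔP_A/ΔP_B ≈ 1.56

Pipe A: V = Q/A = 0.06817/0.03563 = 1.913 m/s; Re = 1.121e+04; ε/D = 5.63e-06; Haaland → f = 0.02994; ΔP_A = f(L/D)(ρV²/2) = 1.804e+05 Pa.
Pipe B: V = Q/A = 0.06817/0.01169 = 5.831 m/s; Re = 1.958e+04; ε/D = 1.23e-05; Haaland → f = 0.0259; ΔP_B = f(L/D)(ρV²/2) = 1.158e+05 Pa.
ΔP_A/ΔP_B = 1.804e+05/1.158e+05 = 1.56.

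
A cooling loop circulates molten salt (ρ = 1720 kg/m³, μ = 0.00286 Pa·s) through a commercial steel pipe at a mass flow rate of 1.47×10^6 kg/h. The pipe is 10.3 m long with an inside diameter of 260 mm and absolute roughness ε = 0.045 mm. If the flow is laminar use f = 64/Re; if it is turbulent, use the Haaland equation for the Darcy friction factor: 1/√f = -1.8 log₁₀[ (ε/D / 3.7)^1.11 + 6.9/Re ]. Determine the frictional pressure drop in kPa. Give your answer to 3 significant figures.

ΔP ≈ 9.96 kPa

ṁ = 1.47×10^6 kg/h = 1.47×10^6/3600 = 408.3 kg/s.
A = πD²/4 = π(0.26)²/4 = 0.05309 m²; mean velocity V = ṁ/(ρA) = 408.3/(1720 · 0.05309) = 4.471 m/s.
Reynolds number Re = ρVD/μ = 1720 · 4.471 · 0.26 / 0.00286 = 6.992e+05.
Re > 4000 → turbulent. Relative roughness ε/D = 4.5e-05/0.26 = 0.000173. Haaland: 1/√f = -1.8 log₁₀[(0.000173/3.7)^1.11 + 6.9/6.992e+05] = -1.8 log₁₀[1.56e-05 + 9.87e-06] = 8.269, so f = 0.01463.
Darcy-Weisbach: ΔP = f(L/D)(ρV²/2) = 0.01463·(10.3/0.26)·(1720·4.471²/2) = 0.01463·39.62·1.719e+04 = 9963 Pa.
ΔP = 9963 Pa = 9.96 kPa.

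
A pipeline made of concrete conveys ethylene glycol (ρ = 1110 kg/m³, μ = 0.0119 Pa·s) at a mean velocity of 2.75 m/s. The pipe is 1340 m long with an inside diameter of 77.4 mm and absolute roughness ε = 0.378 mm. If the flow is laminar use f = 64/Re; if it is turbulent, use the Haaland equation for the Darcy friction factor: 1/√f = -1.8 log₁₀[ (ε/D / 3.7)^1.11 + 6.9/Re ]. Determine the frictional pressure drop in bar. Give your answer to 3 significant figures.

ΔP ≈ 24.8 bar

Reynolds number Re = ρVD/μ = 1110 · 2.75 · 0.0774 / 0.0119 = 1.985e+04.
Re > 4000 → turbulent. Relative roughness ε/D = 0.000378/0.0774 = 0.00488. Haaland: 1/√f = -1.8 log₁₀[(0.00488/3.7)^1.11 + 6.9/1.985e+04] = -1.8 log₁₀[0.000637 + 0.000348] = 5.413, so f = 0.03413.
Darcy-Weisbach: ΔP = f(L/D)(ρV²/2) = 0.03413·(1340/0.0774)·(1110·2.75²/2) = 0.03413·1.731e+04·4197 = 2.48e+06 Pa.
ΔP = 2.48e+06 Pa = 24.8 bar.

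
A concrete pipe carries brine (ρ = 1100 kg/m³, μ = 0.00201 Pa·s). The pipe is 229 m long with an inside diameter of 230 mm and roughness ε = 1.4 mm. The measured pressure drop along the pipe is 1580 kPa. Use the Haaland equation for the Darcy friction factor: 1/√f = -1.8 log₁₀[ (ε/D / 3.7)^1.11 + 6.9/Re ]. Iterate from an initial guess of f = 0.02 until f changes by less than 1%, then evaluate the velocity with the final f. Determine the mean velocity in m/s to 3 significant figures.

Rearranging Darcy-Weisbach: V = √(2·ΔP·D/(f·L·ρ)). With ε/D = 0.0014/0.23 = 0.00609, iterate starting from f = 0.02:
  f = 0.02 → V = √(2·1.58e+06·0.23/(0.02·229·1100)) = 12.01 m/s; Re = ρVD/μ = 1.512e+06; f → 0.03238
  f = 0.03238 → V = 9.44 m/s; Re = 1.188e+06; f → 0.03239
Converged (Δf/f < 1%). With the final f = 0.03239: V = √(2·1.58e+06·0.23/(0.03239·229·1100)) = 9.438 m/s.

V ≈ 9.44 m/s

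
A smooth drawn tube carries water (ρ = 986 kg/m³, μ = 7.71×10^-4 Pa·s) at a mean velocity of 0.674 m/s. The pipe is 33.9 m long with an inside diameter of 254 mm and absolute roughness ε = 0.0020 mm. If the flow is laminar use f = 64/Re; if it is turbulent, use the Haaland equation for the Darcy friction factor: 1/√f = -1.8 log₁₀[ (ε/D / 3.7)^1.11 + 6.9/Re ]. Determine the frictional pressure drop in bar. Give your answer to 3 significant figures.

ΔP ≈ 0.00457 bar

Reynolds number Re = ρVD/μ = 986 · 0.674 · 0.254 / 0.000771 = 2.189e+05.
Re > 4000 → turbulent. Relative roughness ε/D = 2e-06/0.254 = 7.87e-06. Haaland: 1/√f = -1.8 log₁₀[(7.87e-06/3.7)^1.11 + 6.9/2.189e+05] = -1.8 log₁₀[5.06e-07 + 3.15e-05] = 8.09, so f = 0.01528.
Darcy-Weisbach: ΔP = f(L/D)(ρV²/2) = 0.01528·(33.9/0.254)·(986·0.674²/2) = 0.01528·133.5·224 = 456.7 Pa.
ΔP = 456.7 Pa = 0.00457 bar.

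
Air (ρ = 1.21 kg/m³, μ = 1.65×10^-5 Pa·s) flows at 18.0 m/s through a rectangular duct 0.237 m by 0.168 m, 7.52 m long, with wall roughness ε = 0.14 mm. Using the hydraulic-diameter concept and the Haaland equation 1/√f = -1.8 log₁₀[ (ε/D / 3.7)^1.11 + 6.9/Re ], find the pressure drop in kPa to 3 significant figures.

ΔP ≈ 0.145 kPa

Hydraulic diameter D_h = 4A/P = 4·(0.237·0.168)/(2·(0.237+0.168)) = 0.1593/0.81 = 0.1966 m.
Re = ρVD_h/μ = 1.21·18·0.1966/1.65e-05 = 2.595e+05.
ε/D_h = 0.00014/0.1966 = 0.000712; Haaland gives 1/√f = -1.8 log₁₀[7.51e-05+2.66e-05] = 7.187, so f = 0.01936.
ΔP = f(L/D_h)(ρV²/2) = 0.01936·7.52/0.1966·196 = 145.1 Pa.
ΔP = 0.145 kPa.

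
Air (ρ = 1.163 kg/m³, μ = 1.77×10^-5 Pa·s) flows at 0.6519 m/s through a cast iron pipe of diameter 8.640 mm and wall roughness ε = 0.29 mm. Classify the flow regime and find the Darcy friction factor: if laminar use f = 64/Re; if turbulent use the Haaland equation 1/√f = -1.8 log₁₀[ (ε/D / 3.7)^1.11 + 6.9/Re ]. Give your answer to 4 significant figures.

f ≈ 0.1729

Re = ρVD/μ = 1.163·0.6519·0.00864/1.77e-05 = 370.1.
Re < 2300 → laminar, so f = 64/Re = 0.1729 (roughness is irrelevant in laminar flow).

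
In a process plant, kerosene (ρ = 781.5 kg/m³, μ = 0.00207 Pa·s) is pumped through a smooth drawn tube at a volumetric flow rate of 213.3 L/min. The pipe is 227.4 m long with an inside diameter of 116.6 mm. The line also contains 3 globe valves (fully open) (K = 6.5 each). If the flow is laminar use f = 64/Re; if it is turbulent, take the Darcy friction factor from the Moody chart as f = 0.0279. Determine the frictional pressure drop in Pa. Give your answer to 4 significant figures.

ΔP ≈ 3201 Pa

Q = 213.3 L/min = 213.3/60000 = 0.003555 m³/s.
Cross-sectional area A = πD²/4 = π(0.1166)²/4 = 0.01068 m²; mean velocity V = Q/A = 0.003555/0.01068 = 0.3329 m/s.
Reynolds number Re = ρVD/μ = 781.5 · 0.3329 · 0.1166 / 0.00207 = 1.466e+04.
Re > 4000 → turbulent; use the Moody-chart value f = 0.0279.
Total minor-loss coefficient ΣK = 3·6.5 = 19.5.
ΔP = [f·L/D + ΣK]·(ρV²/2) = [0.0279·227.4/0.1166 + 19.5]·(781.5·0.3329²/2) = [54.41 + 19.5]·43.31 = 3201 Pa.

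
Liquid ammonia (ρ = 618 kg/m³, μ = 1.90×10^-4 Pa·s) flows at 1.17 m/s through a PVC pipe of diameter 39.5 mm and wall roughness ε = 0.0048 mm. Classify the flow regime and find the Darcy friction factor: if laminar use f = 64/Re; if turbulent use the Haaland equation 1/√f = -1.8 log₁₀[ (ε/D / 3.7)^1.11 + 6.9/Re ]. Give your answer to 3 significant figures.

f ≈ 0.0171

Re = ρVD/μ = 618·1.17·0.0395/0.00019 = 1.503e+05.
Re > 4000 → turbulent. ε/D = 4.8e-06/0.0395 = 0.000122; Haaland: 1/√f = -1.8 log₁₀[1.05e-05 + 4.59e-05] = 7.647, so f = 0.0171.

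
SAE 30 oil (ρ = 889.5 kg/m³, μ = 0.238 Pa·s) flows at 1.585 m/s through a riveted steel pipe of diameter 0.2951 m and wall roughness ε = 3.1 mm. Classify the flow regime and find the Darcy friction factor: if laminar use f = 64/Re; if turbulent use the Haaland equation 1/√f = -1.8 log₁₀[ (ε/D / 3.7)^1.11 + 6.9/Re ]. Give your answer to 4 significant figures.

f ≈ 0.03661

Re = ρVD/μ = 889.5·1.585·0.2951/0.238 = 1748.
Re < 2300 → laminar, so f = 64/Re = 0.03661 (roughness is irrelevant in laminar flow).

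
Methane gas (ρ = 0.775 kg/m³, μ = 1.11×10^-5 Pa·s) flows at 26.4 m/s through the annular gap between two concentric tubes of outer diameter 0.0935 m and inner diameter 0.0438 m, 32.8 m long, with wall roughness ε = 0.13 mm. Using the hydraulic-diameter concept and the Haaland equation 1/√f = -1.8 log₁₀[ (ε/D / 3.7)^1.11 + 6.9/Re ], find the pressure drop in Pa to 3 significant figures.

ΔP ≈ 4740 Pa

Hydraulic diameter D_h = 4A/P = D_o - D_i = 0.0935 - 0.0438 = 0.0497 m.
Re = ρVD_h/μ = 0.775·26.4·0.0497/1.11e-05 = 9.161e+04.
ε/D_h = 0.00013/0.0497 = 0.00262; Haaland gives 1/√f = -1.8 log₁₀[0.000318+7.53e-05] = 6.129, so f = 0.02662.
ΔP = f(L/D_h)(ρV²/2) = 0.02662·32.8/0.0497·270.1 = 4745 Pa.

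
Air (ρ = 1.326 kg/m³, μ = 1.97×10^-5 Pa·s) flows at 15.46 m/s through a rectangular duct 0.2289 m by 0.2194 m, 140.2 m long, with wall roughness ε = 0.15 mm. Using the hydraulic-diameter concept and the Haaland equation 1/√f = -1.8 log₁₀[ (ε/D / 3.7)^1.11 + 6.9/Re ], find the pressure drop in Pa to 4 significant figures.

ΔP ≈ 1912 Pa

Hydraulic diameter D_h = 4A/P = 4·(0.2289·0.2194)/(2·(0.2289+0.2194)) = 0.2009/0.8966 = 0.224 m.
Re = ρVD_h/μ = 1.326·15.46·0.224/1.97e-05 = 2.331e+05.
ε/D_h = 0.00015/0.224 = 0.000669; Haaland gives 1/√f = -1.8 log₁₀[7.01e-05+2.96e-05] = 7.202, so f = 0.01928.
ΔP = f(L/D_h)(ρV²/2) = 0.01928·140.2/0.224·158.5 = 1912 Pa.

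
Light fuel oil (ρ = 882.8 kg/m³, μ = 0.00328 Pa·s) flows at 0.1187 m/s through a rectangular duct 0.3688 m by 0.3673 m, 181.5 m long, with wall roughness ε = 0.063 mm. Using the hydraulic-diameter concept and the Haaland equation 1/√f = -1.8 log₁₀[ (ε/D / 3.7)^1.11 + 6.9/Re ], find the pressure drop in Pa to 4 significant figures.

Hydraulic diameter D_h = 4A/P = 4·(0.3688·0.3673)/(2·(0.3688+0.3673)) = 0.5418/1.472 = 0.368 m.
Re = ρVD_h/μ = 882.8·0.1187·0.368/0.00328 = 1.176e+04.
ε/D_h = 6.3e-05/0.368 = 0.000171; Haaland gives 1/√f = -1.8 log₁₀[1.54e-05+0.000587] = 5.796, so f = 0.02976.
ΔP = f(L/D_h)(ρV²/2) = 0.02976·181.5/0.368·6.219 = 91.28 Pa.

ΔP ≈ 91.28 Pa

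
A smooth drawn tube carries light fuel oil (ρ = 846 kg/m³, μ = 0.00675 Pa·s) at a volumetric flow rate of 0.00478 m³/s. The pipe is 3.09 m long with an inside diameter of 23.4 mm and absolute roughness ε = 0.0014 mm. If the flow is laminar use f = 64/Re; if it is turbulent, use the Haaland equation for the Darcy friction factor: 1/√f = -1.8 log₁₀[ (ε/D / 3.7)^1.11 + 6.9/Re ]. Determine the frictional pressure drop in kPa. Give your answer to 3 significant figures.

Cross-sectional area A = πD²/4 = π(0.0234)²/4 = 0.0004301 m²; mean velocity V = Q/A = 0.00478/0.0004301 = 11.11 m/s.
Reynolds number Re = ρVD/μ = 846 · 11.11 · 0.0234 / 0.00675 = 3.26e+04.
Re > 4000 → turbulent. Relative roughness ε/D = 1.4e-06/0.0234 = 5.98e-05. Haaland: 1/√f = -1.8 log₁₀[(5.98e-05/3.7)^1.11 + 6.9/3.26e+04] = -1.8 log₁₀[4.8e-06 + 0.000212] = 6.596, so f = 0.02298.
Darcy-Weisbach: ΔP = f(L/D)(ρV²/2) = 0.02298·(3.09/0.0234)·(846·11.11²/2) = 0.02298·132.1·5.226e+04 = 1.586e+05 Pa.
ΔP = 1.586e+05 Pa = 159 kPa.

ΔP ≈ 159 kPa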